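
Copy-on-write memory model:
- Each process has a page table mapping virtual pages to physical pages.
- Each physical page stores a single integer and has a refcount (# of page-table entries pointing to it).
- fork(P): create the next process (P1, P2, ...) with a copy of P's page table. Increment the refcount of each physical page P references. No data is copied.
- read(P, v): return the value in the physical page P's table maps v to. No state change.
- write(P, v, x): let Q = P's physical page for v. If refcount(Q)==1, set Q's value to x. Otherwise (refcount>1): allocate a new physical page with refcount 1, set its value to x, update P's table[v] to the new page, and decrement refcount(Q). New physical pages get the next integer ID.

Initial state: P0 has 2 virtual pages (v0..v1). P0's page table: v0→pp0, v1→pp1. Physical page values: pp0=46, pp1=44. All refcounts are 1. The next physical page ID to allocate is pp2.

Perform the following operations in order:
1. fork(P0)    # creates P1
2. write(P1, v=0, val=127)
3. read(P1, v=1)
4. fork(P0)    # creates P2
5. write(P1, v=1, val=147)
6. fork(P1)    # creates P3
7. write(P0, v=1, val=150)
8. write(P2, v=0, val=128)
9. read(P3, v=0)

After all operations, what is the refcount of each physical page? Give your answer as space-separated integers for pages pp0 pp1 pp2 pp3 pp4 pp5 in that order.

Op 1: fork(P0) -> P1. 2 ppages; refcounts: pp0:2 pp1:2
Op 2: write(P1, v0, 127). refcount(pp0)=2>1 -> COPY to pp2. 3 ppages; refcounts: pp0:1 pp1:2 pp2:1
Op 3: read(P1, v1) -> 44. No state change.
Op 4: fork(P0) -> P2. 3 ppages; refcounts: pp0:2 pp1:3 pp2:1
Op 5: write(P1, v1, 147). refcount(pp1)=3>1 -> COPY to pp3. 4 ppages; refcounts: pp0:2 pp1:2 pp2:1 pp3:1
Op 6: fork(P1) -> P3. 4 ppages; refcounts: pp0:2 pp1:2 pp2:2 pp3:2
Op 7: write(P0, v1, 150). refcount(pp1)=2>1 -> COPY to pp4. 5 ppages; refcounts: pp0:2 pp1:1 pp2:2 pp3:2 pp4:1
Op 8: write(P2, v0, 128). refcount(pp0)=2>1 -> COPY to pp5. 6 ppages; refcounts: pp0:1 pp1:1 pp2:2 pp3:2 pp4:1 pp5:1
Op 9: read(P3, v0) -> 127. No state change.

Answer: 1 1 2 2 1 1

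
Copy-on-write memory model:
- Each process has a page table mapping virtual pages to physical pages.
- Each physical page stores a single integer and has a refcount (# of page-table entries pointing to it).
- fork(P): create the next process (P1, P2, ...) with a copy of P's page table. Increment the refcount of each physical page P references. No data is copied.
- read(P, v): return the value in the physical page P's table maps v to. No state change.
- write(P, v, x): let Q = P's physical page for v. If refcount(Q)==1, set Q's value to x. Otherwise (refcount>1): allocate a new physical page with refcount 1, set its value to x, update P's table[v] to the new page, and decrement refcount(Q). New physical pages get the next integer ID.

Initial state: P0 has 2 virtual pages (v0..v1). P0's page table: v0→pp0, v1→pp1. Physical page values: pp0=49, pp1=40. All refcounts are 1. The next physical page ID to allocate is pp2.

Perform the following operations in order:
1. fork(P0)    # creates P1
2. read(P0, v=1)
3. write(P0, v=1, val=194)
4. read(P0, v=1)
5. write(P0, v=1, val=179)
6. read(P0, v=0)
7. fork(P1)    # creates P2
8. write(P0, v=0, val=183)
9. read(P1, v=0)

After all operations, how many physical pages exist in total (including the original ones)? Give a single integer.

Answer: 4

Derivation:
Op 1: fork(P0) -> P1. 2 ppages; refcounts: pp0:2 pp1:2
Op 2: read(P0, v1) -> 40. No state change.
Op 3: write(P0, v1, 194). refcount(pp1)=2>1 -> COPY to pp2. 3 ppages; refcounts: pp0:2 pp1:1 pp2:1
Op 4: read(P0, v1) -> 194. No state change.
Op 5: write(P0, v1, 179). refcount(pp2)=1 -> write in place. 3 ppages; refcounts: pp0:2 pp1:1 pp2:1
Op 6: read(P0, v0) -> 49. No state change.
Op 7: fork(P1) -> P2. 3 ppages; refcounts: pp0:3 pp1:2 pp2:1
Op 8: write(P0, v0, 183). refcount(pp0)=3>1 -> COPY to pp3. 4 ppages; refcounts: pp0:2 pp1:2 pp2:1 pp3:1
Op 9: read(P1, v0) -> 49. No state change.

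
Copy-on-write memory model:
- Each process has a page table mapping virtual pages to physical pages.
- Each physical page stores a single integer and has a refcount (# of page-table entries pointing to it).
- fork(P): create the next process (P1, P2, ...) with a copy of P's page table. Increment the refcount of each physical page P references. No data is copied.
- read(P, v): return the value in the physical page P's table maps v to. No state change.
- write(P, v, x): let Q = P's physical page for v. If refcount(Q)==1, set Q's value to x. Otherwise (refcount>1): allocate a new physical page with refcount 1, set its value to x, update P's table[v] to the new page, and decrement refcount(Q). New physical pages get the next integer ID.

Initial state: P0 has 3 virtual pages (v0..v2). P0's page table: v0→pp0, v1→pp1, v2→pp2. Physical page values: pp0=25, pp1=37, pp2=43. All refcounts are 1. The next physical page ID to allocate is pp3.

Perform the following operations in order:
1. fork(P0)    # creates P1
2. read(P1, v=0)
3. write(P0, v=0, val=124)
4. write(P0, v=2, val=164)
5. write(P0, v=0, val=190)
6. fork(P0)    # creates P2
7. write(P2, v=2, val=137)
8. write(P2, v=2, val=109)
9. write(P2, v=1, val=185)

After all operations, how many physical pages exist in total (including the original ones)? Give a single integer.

Op 1: fork(P0) -> P1. 3 ppages; refcounts: pp0:2 pp1:2 pp2:2
Op 2: read(P1, v0) -> 25. No state change.
Op 3: write(P0, v0, 124). refcount(pp0)=2>1 -> COPY to pp3. 4 ppages; refcounts: pp0:1 pp1:2 pp2:2 pp3:1
Op 4: write(P0, v2, 164). refcount(pp2)=2>1 -> COPY to pp4. 5 ppages; refcounts: pp0:1 pp1:2 pp2:1 pp3:1 pp4:1
Op 5: write(P0, v0, 190). refcount(pp3)=1 -> write in place. 5 ppages; refcounts: pp0:1 pp1:2 pp2:1 pp3:1 pp4:1
Op 6: fork(P0) -> P2. 5 ppages; refcounts: pp0:1 pp1:3 pp2:1 pp3:2 pp4:2
Op 7: write(P2, v2, 137). refcount(pp4)=2>1 -> COPY to pp5. 6 ppages; refcounts: pp0:1 pp1:3 pp2:1 pp3:2 pp4:1 pp5:1
Op 8: write(P2, v2, 109). refcount(pp5)=1 -> write in place. 6 ppages; refcounts: pp0:1 pp1:3 pp2:1 pp3:2 pp4:1 pp5:1
Op 9: write(P2, v1, 185). refcount(pp1)=3>1 -> COPY to pp6. 7 ppages; refcounts: pp0:1 pp1:2 pp2:1 pp3:2 pp4:1 pp5:1 pp6:1

Answer: 7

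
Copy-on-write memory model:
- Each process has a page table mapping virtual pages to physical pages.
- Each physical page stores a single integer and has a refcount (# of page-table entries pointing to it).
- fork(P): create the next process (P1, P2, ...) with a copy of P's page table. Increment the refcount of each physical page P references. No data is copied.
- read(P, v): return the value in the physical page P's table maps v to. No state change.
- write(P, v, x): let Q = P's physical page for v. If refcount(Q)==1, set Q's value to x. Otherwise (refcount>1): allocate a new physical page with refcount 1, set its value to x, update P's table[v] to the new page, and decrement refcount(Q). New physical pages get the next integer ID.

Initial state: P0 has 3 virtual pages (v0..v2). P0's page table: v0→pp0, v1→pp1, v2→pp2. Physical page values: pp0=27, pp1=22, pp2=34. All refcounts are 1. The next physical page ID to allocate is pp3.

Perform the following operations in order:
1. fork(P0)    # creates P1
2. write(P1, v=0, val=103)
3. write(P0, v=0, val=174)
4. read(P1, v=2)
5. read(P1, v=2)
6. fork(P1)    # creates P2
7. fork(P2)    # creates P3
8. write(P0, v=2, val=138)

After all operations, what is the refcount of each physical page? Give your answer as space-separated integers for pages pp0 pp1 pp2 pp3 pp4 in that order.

Answer: 1 4 3 3 1

Derivation:
Op 1: fork(P0) -> P1. 3 ppages; refcounts: pp0:2 pp1:2 pp2:2
Op 2: write(P1, v0, 103). refcount(pp0)=2>1 -> COPY to pp3. 4 ppages; refcounts: pp0:1 pp1:2 pp2:2 pp3:1
Op 3: write(P0, v0, 174). refcount(pp0)=1 -> write in place. 4 ppages; refcounts: pp0:1 pp1:2 pp2:2 pp3:1
Op 4: read(P1, v2) -> 34. No state change.
Op 5: read(P1, v2) -> 34. No state change.
Op 6: fork(P1) -> P2. 4 ppages; refcounts: pp0:1 pp1:3 pp2:3 pp3:2
Op 7: fork(P2) -> P3. 4 ppages; refcounts: pp0:1 pp1:4 pp2:4 pp3:3
Op 8: write(P0, v2, 138). refcount(pp2)=4>1 -> COPY to pp4. 5 ppages; refcounts: pp0:1 pp1:4 pp2:3 pp3:3 pp4:1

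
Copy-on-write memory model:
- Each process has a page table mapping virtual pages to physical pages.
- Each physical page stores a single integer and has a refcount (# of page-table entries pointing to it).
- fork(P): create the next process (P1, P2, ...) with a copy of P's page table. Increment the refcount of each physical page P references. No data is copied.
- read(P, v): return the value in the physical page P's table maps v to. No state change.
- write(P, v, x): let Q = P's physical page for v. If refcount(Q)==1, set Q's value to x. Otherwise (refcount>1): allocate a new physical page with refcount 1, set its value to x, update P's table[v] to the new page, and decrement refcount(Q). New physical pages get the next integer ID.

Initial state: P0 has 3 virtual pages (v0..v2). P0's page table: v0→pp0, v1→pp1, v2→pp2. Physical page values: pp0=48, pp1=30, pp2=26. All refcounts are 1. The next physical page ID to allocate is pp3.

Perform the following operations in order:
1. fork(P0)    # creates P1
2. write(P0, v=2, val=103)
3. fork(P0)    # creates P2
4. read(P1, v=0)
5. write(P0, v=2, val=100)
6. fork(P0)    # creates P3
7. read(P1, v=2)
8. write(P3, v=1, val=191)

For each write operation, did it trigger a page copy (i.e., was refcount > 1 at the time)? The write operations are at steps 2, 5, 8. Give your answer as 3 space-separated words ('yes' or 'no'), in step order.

Op 1: fork(P0) -> P1. 3 ppages; refcounts: pp0:2 pp1:2 pp2:2
Op 2: write(P0, v2, 103). refcount(pp2)=2>1 -> COPY to pp3. 4 ppages; refcounts: pp0:2 pp1:2 pp2:1 pp3:1
Op 3: fork(P0) -> P2. 4 ppages; refcounts: pp0:3 pp1:3 pp2:1 pp3:2
Op 4: read(P1, v0) -> 48. No state change.
Op 5: write(P0, v2, 100). refcount(pp3)=2>1 -> COPY to pp4. 5 ppages; refcounts: pp0:3 pp1:3 pp2:1 pp3:1 pp4:1
Op 6: fork(P0) -> P3. 5 ppages; refcounts: pp0:4 pp1:4 pp2:1 pp3:1 pp4:2
Op 7: read(P1, v2) -> 26. No state change.
Op 8: write(P3, v1, 191). refcount(pp1)=4>1 -> COPY to pp5. 6 ppages; refcounts: pp0:4 pp1:3 pp2:1 pp3:1 pp4:2 pp5:1

yes yes yes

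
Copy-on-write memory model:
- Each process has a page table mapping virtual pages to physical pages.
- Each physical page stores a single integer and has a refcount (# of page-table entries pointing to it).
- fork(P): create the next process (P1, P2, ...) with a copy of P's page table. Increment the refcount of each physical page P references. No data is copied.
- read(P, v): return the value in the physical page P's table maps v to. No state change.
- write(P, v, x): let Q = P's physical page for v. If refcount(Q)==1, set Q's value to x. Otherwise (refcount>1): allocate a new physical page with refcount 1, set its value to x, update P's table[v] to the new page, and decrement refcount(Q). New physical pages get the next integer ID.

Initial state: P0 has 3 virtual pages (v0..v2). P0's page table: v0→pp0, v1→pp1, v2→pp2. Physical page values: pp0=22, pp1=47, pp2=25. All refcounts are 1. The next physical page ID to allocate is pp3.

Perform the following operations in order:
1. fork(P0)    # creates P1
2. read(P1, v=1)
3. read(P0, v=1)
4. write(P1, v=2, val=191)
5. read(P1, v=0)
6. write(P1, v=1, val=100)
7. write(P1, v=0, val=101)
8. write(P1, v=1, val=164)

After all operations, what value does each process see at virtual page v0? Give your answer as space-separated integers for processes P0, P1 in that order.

Answer: 22 101

Derivation:
Op 1: fork(P0) -> P1. 3 ppages; refcounts: pp0:2 pp1:2 pp2:2
Op 2: read(P1, v1) -> 47. No state change.
Op 3: read(P0, v1) -> 47. No state change.
Op 4: write(P1, v2, 191). refcount(pp2)=2>1 -> COPY to pp3. 4 ppages; refcounts: pp0:2 pp1:2 pp2:1 pp3:1
Op 5: read(P1, v0) -> 22. No state change.
Op 6: write(P1, v1, 100). refcount(pp1)=2>1 -> COPY to pp4. 5 ppages; refcounts: pp0:2 pp1:1 pp2:1 pp3:1 pp4:1
Op 7: write(P1, v0, 101). refcount(pp0)=2>1 -> COPY to pp5. 6 ppages; refcounts: pp0:1 pp1:1 pp2:1 pp3:1 pp4:1 pp5:1
Op 8: write(P1, v1, 164). refcount(pp4)=1 -> write in place. 6 ppages; refcounts: pp0:1 pp1:1 pp2:1 pp3:1 pp4:1 pp5:1
P0: v0 -> pp0 = 22
P1: v0 -> pp5 = 101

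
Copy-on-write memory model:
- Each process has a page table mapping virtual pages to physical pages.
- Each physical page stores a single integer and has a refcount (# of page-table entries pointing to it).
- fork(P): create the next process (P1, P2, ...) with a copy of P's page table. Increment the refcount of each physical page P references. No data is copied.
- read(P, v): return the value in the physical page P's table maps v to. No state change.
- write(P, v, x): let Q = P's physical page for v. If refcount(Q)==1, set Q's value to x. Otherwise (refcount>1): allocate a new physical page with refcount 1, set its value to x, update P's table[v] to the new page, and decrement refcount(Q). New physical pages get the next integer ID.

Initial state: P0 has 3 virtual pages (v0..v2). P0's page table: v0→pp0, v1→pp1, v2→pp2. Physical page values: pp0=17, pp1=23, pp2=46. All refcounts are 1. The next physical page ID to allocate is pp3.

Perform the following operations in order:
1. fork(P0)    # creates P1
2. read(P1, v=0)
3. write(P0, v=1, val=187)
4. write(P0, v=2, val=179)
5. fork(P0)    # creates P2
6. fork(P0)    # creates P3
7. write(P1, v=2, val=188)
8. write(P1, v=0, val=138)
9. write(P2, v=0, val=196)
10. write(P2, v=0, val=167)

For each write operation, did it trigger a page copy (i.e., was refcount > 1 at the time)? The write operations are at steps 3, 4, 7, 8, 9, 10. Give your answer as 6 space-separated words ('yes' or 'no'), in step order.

Op 1: fork(P0) -> P1. 3 ppages; refcounts: pp0:2 pp1:2 pp2:2
Op 2: read(P1, v0) -> 17. No state change.
Op 3: write(P0, v1, 187). refcount(pp1)=2>1 -> COPY to pp3. 4 ppages; refcounts: pp0:2 pp1:1 pp2:2 pp3:1
Op 4: write(P0, v2, 179). refcount(pp2)=2>1 -> COPY to pp4. 5 ppages; refcounts: pp0:2 pp1:1 pp2:1 pp3:1 pp4:1
Op 5: fork(P0) -> P2. 5 ppages; refcounts: pp0:3 pp1:1 pp2:1 pp3:2 pp4:2
Op 6: fork(P0) -> P3. 5 ppages; refcounts: pp0:4 pp1:1 pp2:1 pp3:3 pp4:3
Op 7: write(P1, v2, 188). refcount(pp2)=1 -> write in place. 5 ppages; refcounts: pp0:4 pp1:1 pp2:1 pp3:3 pp4:3
Op 8: write(P1, v0, 138). refcount(pp0)=4>1 -> COPY to pp5. 6 ppages; refcounts: pp0:3 pp1:1 pp2:1 pp3:3 pp4:3 pp5:1
Op 9: write(P2, v0, 196). refcount(pp0)=3>1 -> COPY to pp6. 7 ppages; refcounts: pp0:2 pp1:1 pp2:1 pp3:3 pp4:3 pp5:1 pp6:1
Op 10: write(P2, v0, 167). refcount(pp6)=1 -> write in place. 7 ppages; refcounts: pp0:2 pp1:1 pp2:1 pp3:3 pp4:3 pp5:1 pp6:1

yes yes no yes yes no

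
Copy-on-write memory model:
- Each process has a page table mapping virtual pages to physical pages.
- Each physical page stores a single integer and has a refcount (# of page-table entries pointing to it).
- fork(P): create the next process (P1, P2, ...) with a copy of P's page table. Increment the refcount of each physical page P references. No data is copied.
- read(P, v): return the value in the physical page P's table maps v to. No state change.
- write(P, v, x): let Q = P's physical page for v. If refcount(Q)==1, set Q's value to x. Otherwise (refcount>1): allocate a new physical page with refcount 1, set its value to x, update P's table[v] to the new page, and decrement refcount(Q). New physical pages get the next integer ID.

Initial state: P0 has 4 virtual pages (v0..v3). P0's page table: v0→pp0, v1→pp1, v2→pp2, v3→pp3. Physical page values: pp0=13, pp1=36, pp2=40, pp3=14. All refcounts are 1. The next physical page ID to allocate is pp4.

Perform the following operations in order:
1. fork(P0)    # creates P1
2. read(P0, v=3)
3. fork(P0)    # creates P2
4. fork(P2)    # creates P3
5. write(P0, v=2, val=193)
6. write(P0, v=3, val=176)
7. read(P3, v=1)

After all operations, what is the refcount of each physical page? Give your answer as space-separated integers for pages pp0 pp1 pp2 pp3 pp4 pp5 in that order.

Op 1: fork(P0) -> P1. 4 ppages; refcounts: pp0:2 pp1:2 pp2:2 pp3:2
Op 2: read(P0, v3) -> 14. No state change.
Op 3: fork(P0) -> P2. 4 ppages; refcounts: pp0:3 pp1:3 pp2:3 pp3:3
Op 4: fork(P2) -> P3. 4 ppages; refcounts: pp0:4 pp1:4 pp2:4 pp3:4
Op 5: write(P0, v2, 193). refcount(pp2)=4>1 -> COPY to pp4. 5 ppages; refcounts: pp0:4 pp1:4 pp2:3 pp3:4 pp4:1
Op 6: write(P0, v3, 176). refcount(pp3)=4>1 -> COPY to pp5. 6 ppages; refcounts: pp0:4 pp1:4 pp2:3 pp3:3 pp4:1 pp5:1
Op 7: read(P3, v1) -> 36. No state change.

Answer: 4 4 3 3 1 1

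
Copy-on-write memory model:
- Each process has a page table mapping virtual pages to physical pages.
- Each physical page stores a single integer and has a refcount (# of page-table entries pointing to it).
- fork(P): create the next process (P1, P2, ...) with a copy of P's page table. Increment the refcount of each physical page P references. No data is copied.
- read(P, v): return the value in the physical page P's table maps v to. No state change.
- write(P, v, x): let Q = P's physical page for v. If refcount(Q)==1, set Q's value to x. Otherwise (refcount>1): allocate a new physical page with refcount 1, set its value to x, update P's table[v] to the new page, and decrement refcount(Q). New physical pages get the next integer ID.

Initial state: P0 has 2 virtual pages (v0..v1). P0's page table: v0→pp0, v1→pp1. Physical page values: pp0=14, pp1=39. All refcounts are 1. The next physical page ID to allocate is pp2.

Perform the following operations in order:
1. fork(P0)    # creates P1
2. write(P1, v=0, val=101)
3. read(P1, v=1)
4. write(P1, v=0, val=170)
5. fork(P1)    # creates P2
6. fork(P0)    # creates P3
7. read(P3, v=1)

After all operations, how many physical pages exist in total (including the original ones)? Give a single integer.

Op 1: fork(P0) -> P1. 2 ppages; refcounts: pp0:2 pp1:2
Op 2: write(P1, v0, 101). refcount(pp0)=2>1 -> COPY to pp2. 3 ppages; refcounts: pp0:1 pp1:2 pp2:1
Op 3: read(P1, v1) -> 39. No state change.
Op 4: write(P1, v0, 170). refcount(pp2)=1 -> write in place. 3 ppages; refcounts: pp0:1 pp1:2 pp2:1
Op 5: fork(P1) -> P2. 3 ppages; refcounts: pp0:1 pp1:3 pp2:2
Op 6: fork(P0) -> P3. 3 ppages; refcounts: pp0:2 pp1:4 pp2:2
Op 7: read(P3, v1) -> 39. No state change.

Answer: 3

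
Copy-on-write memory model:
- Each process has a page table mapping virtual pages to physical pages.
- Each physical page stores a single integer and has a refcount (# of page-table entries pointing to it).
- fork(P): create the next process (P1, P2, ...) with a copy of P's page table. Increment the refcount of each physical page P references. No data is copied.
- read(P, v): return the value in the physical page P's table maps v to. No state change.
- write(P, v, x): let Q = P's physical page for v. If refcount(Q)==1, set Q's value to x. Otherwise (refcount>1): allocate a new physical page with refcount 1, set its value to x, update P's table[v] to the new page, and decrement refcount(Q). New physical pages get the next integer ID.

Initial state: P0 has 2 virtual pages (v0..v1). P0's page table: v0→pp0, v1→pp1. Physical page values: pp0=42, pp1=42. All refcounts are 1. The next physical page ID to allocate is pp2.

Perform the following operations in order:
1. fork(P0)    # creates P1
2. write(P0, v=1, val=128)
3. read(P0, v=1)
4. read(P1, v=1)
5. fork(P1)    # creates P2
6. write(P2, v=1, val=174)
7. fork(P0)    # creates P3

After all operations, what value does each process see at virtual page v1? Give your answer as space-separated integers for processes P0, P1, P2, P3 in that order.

Op 1: fork(P0) -> P1. 2 ppages; refcounts: pp0:2 pp1:2
Op 2: write(P0, v1, 128). refcount(pp1)=2>1 -> COPY to pp2. 3 ppages; refcounts: pp0:2 pp1:1 pp2:1
Op 3: read(P0, v1) -> 128. No state change.
Op 4: read(P1, v1) -> 42. No state change.
Op 5: fork(P1) -> P2. 3 ppages; refcounts: pp0:3 pp1:2 pp2:1
Op 6: write(P2, v1, 174). refcount(pp1)=2>1 -> COPY to pp3. 4 ppages; refcounts: pp0:3 pp1:1 pp2:1 pp3:1
Op 7: fork(P0) -> P3. 4 ppages; refcounts: pp0:4 pp1:1 pp2:2 pp3:1
P0: v1 -> pp2 = 128
P1: v1 -> pp1 = 42
P2: v1 -> pp3 = 174
P3: v1 -> pp2 = 128

Answer: 128 42 174 128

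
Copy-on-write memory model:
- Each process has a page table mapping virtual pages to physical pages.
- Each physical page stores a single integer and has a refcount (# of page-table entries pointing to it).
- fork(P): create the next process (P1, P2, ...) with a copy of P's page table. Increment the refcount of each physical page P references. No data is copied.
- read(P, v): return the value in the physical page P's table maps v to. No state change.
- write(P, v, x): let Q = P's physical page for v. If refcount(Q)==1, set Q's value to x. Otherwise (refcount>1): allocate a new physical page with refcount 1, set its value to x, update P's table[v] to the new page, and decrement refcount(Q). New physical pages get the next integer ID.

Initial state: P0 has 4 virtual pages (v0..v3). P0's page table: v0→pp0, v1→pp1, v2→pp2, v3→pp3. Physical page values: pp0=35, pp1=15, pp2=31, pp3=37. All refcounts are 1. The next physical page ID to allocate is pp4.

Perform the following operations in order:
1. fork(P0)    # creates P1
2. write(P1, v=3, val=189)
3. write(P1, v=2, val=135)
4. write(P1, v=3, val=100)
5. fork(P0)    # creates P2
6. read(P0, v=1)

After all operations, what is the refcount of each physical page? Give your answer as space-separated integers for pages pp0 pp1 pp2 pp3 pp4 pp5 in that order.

Answer: 3 3 2 2 1 1

Derivation:
Op 1: fork(P0) -> P1. 4 ppages; refcounts: pp0:2 pp1:2 pp2:2 pp3:2
Op 2: write(P1, v3, 189). refcount(pp3)=2>1 -> COPY to pp4. 5 ppages; refcounts: pp0:2 pp1:2 pp2:2 pp3:1 pp4:1
Op 3: write(P1, v2, 135). refcount(pp2)=2>1 -> COPY to pp5. 6 ppages; refcounts: pp0:2 pp1:2 pp2:1 pp3:1 pp4:1 pp5:1
Op 4: write(P1, v3, 100). refcount(pp4)=1 -> write in place. 6 ppages; refcounts: pp0:2 pp1:2 pp2:1 pp3:1 pp4:1 pp5:1
Op 5: fork(P0) -> P2. 6 ppages; refcounts: pp0:3 pp1:3 pp2:2 pp3:2 pp4:1 pp5:1
Op 6: read(P0, v1) -> 15. No state change.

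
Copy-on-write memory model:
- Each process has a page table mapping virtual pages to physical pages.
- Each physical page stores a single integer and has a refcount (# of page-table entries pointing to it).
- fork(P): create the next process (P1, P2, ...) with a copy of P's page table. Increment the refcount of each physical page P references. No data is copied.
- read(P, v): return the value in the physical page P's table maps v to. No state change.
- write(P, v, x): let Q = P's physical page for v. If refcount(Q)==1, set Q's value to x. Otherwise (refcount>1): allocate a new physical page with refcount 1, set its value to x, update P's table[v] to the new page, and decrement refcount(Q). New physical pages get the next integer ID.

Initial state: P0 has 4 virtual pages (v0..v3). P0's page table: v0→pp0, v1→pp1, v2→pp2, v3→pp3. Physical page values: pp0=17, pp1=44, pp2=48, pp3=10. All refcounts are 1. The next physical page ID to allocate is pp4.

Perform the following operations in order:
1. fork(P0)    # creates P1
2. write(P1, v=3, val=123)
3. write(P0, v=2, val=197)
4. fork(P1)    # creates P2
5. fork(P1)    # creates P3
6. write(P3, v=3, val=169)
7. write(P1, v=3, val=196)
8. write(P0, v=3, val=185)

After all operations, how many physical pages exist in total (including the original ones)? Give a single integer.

Op 1: fork(P0) -> P1. 4 ppages; refcounts: pp0:2 pp1:2 pp2:2 pp3:2
Op 2: write(P1, v3, 123). refcount(pp3)=2>1 -> COPY to pp4. 5 ppages; refcounts: pp0:2 pp1:2 pp2:2 pp3:1 pp4:1
Op 3: write(P0, v2, 197). refcount(pp2)=2>1 -> COPY to pp5. 6 ppages; refcounts: pp0:2 pp1:2 pp2:1 pp3:1 pp4:1 pp5:1
Op 4: fork(P1) -> P2. 6 ppages; refcounts: pp0:3 pp1:3 pp2:2 pp3:1 pp4:2 pp5:1
Op 5: fork(P1) -> P3. 6 ppages; refcounts: pp0:4 pp1:4 pp2:3 pp3:1 pp4:3 pp5:1
Op 6: write(P3, v3, 169). refcount(pp4)=3>1 -> COPY to pp6. 7 ppages; refcounts: pp0:4 pp1:4 pp2:3 pp3:1 pp4:2 pp5:1 pp6:1
Op 7: write(P1, v3, 196). refcount(pp4)=2>1 -> COPY to pp7. 8 ppages; refcounts: pp0:4 pp1:4 pp2:3 pp3:1 pp4:1 pp5:1 pp6:1 pp7:1
Op 8: write(P0, v3, 185). refcount(pp3)=1 -> write in place. 8 ppages; refcounts: pp0:4 pp1:4 pp2:3 pp3:1 pp4:1 pp5:1 pp6:1 pp7:1

Answer: 8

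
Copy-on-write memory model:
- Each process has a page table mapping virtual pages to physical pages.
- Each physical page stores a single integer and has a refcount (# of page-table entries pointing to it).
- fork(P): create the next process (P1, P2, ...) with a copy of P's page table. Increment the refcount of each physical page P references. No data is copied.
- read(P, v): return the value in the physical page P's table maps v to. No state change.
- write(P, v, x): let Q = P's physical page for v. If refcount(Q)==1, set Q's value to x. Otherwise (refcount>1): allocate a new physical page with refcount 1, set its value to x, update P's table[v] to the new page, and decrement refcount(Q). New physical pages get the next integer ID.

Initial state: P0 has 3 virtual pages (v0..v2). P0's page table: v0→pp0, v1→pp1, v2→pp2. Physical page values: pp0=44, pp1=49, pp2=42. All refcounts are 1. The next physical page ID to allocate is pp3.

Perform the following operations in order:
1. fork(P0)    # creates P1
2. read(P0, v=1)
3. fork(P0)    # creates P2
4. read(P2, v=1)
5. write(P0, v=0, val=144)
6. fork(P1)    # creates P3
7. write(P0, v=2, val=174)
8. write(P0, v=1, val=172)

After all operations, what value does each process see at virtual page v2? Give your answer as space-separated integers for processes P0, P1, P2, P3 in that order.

Op 1: fork(P0) -> P1. 3 ppages; refcounts: pp0:2 pp1:2 pp2:2
Op 2: read(P0, v1) -> 49. No state change.
Op 3: fork(P0) -> P2. 3 ppages; refcounts: pp0:3 pp1:3 pp2:3
Op 4: read(P2, v1) -> 49. No state change.
Op 5: write(P0, v0, 144). refcount(pp0)=3>1 -> COPY to pp3. 4 ppages; refcounts: pp0:2 pp1:3 pp2:3 pp3:1
Op 6: fork(P1) -> P3. 4 ppages; refcounts: pp0:3 pp1:4 pp2:4 pp3:1
Op 7: write(P0, v2, 174). refcount(pp2)=4>1 -> COPY to pp4. 5 ppages; refcounts: pp0:3 pp1:4 pp2:3 pp3:1 pp4:1
Op 8: write(P0, v1, 172). refcount(pp1)=4>1 -> COPY to pp5. 6 ppages; refcounts: pp0:3 pp1:3 pp2:3 pp3:1 pp4:1 pp5:1
P0: v2 -> pp4 = 174
P1: v2 -> pp2 = 42
P2: v2 -> pp2 = 42
P3: v2 -> pp2 = 42

Answer: 174 42 42 42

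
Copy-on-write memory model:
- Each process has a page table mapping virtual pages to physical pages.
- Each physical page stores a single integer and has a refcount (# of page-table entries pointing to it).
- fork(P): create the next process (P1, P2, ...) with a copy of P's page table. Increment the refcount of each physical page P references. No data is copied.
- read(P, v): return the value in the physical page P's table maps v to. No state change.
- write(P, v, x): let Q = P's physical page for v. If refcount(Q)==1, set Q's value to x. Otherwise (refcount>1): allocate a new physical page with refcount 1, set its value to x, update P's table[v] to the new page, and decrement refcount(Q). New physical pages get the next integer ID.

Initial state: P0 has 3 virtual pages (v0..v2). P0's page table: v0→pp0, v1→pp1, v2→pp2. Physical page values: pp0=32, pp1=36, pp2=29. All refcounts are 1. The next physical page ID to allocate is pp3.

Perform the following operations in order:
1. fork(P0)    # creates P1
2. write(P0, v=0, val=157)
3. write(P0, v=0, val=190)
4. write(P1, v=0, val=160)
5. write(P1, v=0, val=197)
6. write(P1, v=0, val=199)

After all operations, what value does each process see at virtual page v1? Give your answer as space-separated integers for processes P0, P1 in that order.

Op 1: fork(P0) -> P1. 3 ppages; refcounts: pp0:2 pp1:2 pp2:2
Op 2: write(P0, v0, 157). refcount(pp0)=2>1 -> COPY to pp3. 4 ppages; refcounts: pp0:1 pp1:2 pp2:2 pp3:1
Op 3: write(P0, v0, 190). refcount(pp3)=1 -> write in place. 4 ppages; refcounts: pp0:1 pp1:2 pp2:2 pp3:1
Op 4: write(P1, v0, 160). refcount(pp0)=1 -> write in place. 4 ppages; refcounts: pp0:1 pp1:2 pp2:2 pp3:1
Op 5: write(P1, v0, 197). refcount(pp0)=1 -> write in place. 4 ppages; refcounts: pp0:1 pp1:2 pp2:2 pp3:1
Op 6: write(P1, v0, 199). refcount(pp0)=1 -> write in place. 4 ppages; refcounts: pp0:1 pp1:2 pp2:2 pp3:1
P0: v1 -> pp1 = 36
P1: v1 -> pp1 = 36

Answer: 36 36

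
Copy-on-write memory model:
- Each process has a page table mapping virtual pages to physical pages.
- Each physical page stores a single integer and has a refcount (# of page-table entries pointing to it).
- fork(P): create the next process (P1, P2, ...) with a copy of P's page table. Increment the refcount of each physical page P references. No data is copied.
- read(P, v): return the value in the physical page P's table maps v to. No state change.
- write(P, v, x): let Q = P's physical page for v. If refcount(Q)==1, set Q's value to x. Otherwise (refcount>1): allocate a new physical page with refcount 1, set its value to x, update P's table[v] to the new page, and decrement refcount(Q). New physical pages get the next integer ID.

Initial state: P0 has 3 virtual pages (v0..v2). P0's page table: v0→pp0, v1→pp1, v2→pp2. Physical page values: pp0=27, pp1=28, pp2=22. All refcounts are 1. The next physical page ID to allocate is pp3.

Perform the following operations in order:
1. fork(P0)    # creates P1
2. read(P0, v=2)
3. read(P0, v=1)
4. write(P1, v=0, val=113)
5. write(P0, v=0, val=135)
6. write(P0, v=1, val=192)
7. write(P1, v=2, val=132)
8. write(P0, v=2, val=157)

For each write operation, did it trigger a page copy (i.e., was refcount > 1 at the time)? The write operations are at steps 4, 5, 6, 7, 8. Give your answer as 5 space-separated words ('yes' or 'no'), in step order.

Op 1: fork(P0) -> P1. 3 ppages; refcounts: pp0:2 pp1:2 pp2:2
Op 2: read(P0, v2) -> 22. No state change.
Op 3: read(P0, v1) -> 28. No state change.
Op 4: write(P1, v0, 113). refcount(pp0)=2>1 -> COPY to pp3. 4 ppages; refcounts: pp0:1 pp1:2 pp2:2 pp3:1
Op 5: write(P0, v0, 135). refcount(pp0)=1 -> write in place. 4 ppages; refcounts: pp0:1 pp1:2 pp2:2 pp3:1
Op 6: write(P0, v1, 192). refcount(pp1)=2>1 -> COPY to pp4. 5 ppages; refcounts: pp0:1 pp1:1 pp2:2 pp3:1 pp4:1
Op 7: write(P1, v2, 132). refcount(pp2)=2>1 -> COPY to pp5. 6 ppages; refcounts: pp0:1 pp1:1 pp2:1 pp3:1 pp4:1 pp5:1
Op 8: write(P0, v2, 157). refcount(pp2)=1 -> write in place. 6 ppages; refcounts: pp0:1 pp1:1 pp2:1 pp3:1 pp4:1 pp5:1

yes no yes yes no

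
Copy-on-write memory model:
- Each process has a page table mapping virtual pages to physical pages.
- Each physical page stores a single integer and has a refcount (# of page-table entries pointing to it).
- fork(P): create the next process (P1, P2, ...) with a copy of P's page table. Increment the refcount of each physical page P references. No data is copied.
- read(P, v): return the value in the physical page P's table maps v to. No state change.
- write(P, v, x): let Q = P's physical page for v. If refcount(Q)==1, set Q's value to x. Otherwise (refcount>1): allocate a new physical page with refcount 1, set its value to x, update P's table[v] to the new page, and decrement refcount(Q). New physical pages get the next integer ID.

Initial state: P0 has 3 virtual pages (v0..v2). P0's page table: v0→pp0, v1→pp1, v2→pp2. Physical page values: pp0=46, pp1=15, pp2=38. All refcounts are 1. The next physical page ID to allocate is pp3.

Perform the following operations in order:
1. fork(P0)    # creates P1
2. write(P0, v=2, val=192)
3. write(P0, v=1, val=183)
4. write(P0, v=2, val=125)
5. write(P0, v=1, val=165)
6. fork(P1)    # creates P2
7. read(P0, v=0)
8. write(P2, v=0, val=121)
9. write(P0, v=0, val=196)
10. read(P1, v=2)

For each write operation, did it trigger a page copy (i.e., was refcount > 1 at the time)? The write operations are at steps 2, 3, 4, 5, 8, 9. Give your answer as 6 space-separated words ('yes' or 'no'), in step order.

Op 1: fork(P0) -> P1. 3 ppages; refcounts: pp0:2 pp1:2 pp2:2
Op 2: write(P0, v2, 192). refcount(pp2)=2>1 -> COPY to pp3. 4 ppages; refcounts: pp0:2 pp1:2 pp2:1 pp3:1
Op 3: write(P0, v1, 183). refcount(pp1)=2>1 -> COPY to pp4. 5 ppages; refcounts: pp0:2 pp1:1 pp2:1 pp3:1 pp4:1
Op 4: write(P0, v2, 125). refcount(pp3)=1 -> write in place. 5 ppages; refcounts: pp0:2 pp1:1 pp2:1 pp3:1 pp4:1
Op 5: write(P0, v1, 165). refcount(pp4)=1 -> write in place. 5 ppages; refcounts: pp0:2 pp1:1 pp2:1 pp3:1 pp4:1
Op 6: fork(P1) -> P2. 5 ppages; refcounts: pp0:3 pp1:2 pp2:2 pp3:1 pp4:1
Op 7: read(P0, v0) -> 46. No state change.
Op 8: write(P2, v0, 121). refcount(pp0)=3>1 -> COPY to pp5. 6 ppages; refcounts: pp0:2 pp1:2 pp2:2 pp3:1 pp4:1 pp5:1
Op 9: write(P0, v0, 196). refcount(pp0)=2>1 -> COPY to pp6. 7 ppages; refcounts: pp0:1 pp1:2 pp2:2 pp3:1 pp4:1 pp5:1 pp6:1
Op 10: read(P1, v2) -> 38. No state change.

yes yes no no yes yes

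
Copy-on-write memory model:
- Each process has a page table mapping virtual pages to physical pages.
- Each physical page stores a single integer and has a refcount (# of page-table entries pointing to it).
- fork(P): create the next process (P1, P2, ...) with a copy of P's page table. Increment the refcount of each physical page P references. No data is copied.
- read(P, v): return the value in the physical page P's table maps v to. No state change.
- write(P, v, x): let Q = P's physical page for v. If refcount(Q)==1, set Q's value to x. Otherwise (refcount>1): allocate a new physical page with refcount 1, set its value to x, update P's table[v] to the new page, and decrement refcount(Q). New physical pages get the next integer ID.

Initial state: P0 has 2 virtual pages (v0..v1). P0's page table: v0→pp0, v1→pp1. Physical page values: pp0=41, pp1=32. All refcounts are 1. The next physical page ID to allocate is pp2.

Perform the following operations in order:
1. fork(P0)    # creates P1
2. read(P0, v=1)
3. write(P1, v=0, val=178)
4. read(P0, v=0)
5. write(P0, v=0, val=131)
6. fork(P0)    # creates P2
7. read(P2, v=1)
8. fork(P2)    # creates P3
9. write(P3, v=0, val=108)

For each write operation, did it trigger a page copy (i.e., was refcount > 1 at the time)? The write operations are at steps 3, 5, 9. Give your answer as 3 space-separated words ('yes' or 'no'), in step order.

Op 1: fork(P0) -> P1. 2 ppages; refcounts: pp0:2 pp1:2
Op 2: read(P0, v1) -> 32. No state change.
Op 3: write(P1, v0, 178). refcount(pp0)=2>1 -> COPY to pp2. 3 ppages; refcounts: pp0:1 pp1:2 pp2:1
Op 4: read(P0, v0) -> 41. No state change.
Op 5: write(P0, v0, 131). refcount(pp0)=1 -> write in place. 3 ppages; refcounts: pp0:1 pp1:2 pp2:1
Op 6: fork(P0) -> P2. 3 ppages; refcounts: pp0:2 pp1:3 pp2:1
Op 7: read(P2, v1) -> 32. No state change.
Op 8: fork(P2) -> P3. 3 ppages; refcounts: pp0:3 pp1:4 pp2:1
Op 9: write(P3, v0, 108). refcount(pp0)=3>1 -> COPY to pp3. 4 ppages; refcounts: pp0:2 pp1:4 pp2:1 pp3:1

yes no yes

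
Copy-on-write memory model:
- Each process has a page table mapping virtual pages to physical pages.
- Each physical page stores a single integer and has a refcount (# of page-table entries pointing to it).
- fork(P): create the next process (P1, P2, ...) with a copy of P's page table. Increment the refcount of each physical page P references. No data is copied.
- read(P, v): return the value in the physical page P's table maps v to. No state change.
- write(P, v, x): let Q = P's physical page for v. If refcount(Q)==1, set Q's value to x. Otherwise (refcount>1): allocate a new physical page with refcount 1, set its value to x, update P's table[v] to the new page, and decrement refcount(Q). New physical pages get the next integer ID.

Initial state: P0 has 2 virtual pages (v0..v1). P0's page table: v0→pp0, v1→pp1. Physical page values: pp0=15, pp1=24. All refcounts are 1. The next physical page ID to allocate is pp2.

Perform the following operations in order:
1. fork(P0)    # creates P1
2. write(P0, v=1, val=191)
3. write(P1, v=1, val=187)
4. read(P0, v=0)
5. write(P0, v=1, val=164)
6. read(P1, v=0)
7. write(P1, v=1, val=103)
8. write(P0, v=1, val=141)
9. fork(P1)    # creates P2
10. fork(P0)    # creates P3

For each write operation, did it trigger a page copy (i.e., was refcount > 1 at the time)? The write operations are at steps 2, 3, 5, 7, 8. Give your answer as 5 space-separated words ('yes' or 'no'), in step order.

Op 1: fork(P0) -> P1. 2 ppages; refcounts: pp0:2 pp1:2
Op 2: write(P0, v1, 191). refcount(pp1)=2>1 -> COPY to pp2. 3 ppages; refcounts: pp0:2 pp1:1 pp2:1
Op 3: write(P1, v1, 187). refcount(pp1)=1 -> write in place. 3 ppages; refcounts: pp0:2 pp1:1 pp2:1
Op 4: read(P0, v0) -> 15. No state change.
Op 5: write(P0, v1, 164). refcount(pp2)=1 -> write in place. 3 ppages; refcounts: pp0:2 pp1:1 pp2:1
Op 6: read(P1, v0) -> 15. No state change.
Op 7: write(P1, v1, 103). refcount(pp1)=1 -> write in place. 3 ppages; refcounts: pp0:2 pp1:1 pp2:1
Op 8: write(P0, v1, 141). refcount(pp2)=1 -> write in place. 3 ppages; refcounts: pp0:2 pp1:1 pp2:1
Op 9: fork(P1) -> P2. 3 ppages; refcounts: pp0:3 pp1:2 pp2:1
Op 10: fork(P0) -> P3. 3 ppages; refcounts: pp0:4 pp1:2 pp2:2

yes no no no no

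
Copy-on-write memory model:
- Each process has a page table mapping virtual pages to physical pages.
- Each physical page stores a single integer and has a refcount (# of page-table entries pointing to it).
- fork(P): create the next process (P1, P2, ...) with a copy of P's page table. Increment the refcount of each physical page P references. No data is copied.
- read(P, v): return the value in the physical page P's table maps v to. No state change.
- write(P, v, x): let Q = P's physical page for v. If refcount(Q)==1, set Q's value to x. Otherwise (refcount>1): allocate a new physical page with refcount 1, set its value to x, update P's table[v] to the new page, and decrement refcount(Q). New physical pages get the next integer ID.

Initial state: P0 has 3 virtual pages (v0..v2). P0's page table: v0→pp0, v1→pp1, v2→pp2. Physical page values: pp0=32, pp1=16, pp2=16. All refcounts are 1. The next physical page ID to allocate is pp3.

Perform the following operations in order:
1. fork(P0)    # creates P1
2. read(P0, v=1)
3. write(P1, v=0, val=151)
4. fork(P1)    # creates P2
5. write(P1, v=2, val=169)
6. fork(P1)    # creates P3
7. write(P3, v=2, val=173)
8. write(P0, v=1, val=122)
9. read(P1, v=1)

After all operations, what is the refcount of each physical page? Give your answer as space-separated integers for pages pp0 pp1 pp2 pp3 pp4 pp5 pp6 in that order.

Answer: 1 3 2 3 1 1 1

Derivation:
Op 1: fork(P0) -> P1. 3 ppages; refcounts: pp0:2 pp1:2 pp2:2
Op 2: read(P0, v1) -> 16. No state change.
Op 3: write(P1, v0, 151). refcount(pp0)=2>1 -> COPY to pp3. 4 ppages; refcounts: pp0:1 pp1:2 pp2:2 pp3:1
Op 4: fork(P1) -> P2. 4 ppages; refcounts: pp0:1 pp1:3 pp2:3 pp3:2
Op 5: write(P1, v2, 169). refcount(pp2)=3>1 -> COPY to pp4. 5 ppages; refcounts: pp0:1 pp1:3 pp2:2 pp3:2 pp4:1
Op 6: fork(P1) -> P3. 5 ppages; refcounts: pp0:1 pp1:4 pp2:2 pp3:3 pp4:2
Op 7: write(P3, v2, 173). refcount(pp4)=2>1 -> COPY to pp5. 6 ppages; refcounts: pp0:1 pp1:4 pp2:2 pp3:3 pp4:1 pp5:1
Op 8: write(P0, v1, 122). refcount(pp1)=4>1 -> COPY to pp6. 7 ppages; refcounts: pp0:1 pp1:3 pp2:2 pp3:3 pp4:1 pp5:1 pp6:1
Op 9: read(P1, v1) -> 16. No state change.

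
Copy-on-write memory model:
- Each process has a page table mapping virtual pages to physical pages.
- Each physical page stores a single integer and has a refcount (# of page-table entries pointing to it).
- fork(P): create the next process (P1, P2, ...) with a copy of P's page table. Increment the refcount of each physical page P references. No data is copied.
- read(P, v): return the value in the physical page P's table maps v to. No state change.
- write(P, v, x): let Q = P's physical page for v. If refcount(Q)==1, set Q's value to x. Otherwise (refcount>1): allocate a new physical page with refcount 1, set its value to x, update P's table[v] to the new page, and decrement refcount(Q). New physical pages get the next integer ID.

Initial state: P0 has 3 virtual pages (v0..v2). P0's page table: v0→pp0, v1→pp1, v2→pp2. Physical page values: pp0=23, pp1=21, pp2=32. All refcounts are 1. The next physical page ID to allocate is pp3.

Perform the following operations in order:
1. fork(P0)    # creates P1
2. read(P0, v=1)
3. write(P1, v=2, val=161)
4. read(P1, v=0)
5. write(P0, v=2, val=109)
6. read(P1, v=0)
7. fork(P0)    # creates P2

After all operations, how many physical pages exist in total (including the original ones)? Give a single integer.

Op 1: fork(P0) -> P1. 3 ppages; refcounts: pp0:2 pp1:2 pp2:2
Op 2: read(P0, v1) -> 21. No state change.
Op 3: write(P1, v2, 161). refcount(pp2)=2>1 -> COPY to pp3. 4 ppages; refcounts: pp0:2 pp1:2 pp2:1 pp3:1
Op 4: read(P1, v0) -> 23. No state change.
Op 5: write(P0, v2, 109). refcount(pp2)=1 -> write in place. 4 ppages; refcounts: pp0:2 pp1:2 pp2:1 pp3:1
Op 6: read(P1, v0) -> 23. No state change.
Op 7: fork(P0) -> P2. 4 ppages; refcounts: pp0:3 pp1:3 pp2:2 pp3:1

Answer: 4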